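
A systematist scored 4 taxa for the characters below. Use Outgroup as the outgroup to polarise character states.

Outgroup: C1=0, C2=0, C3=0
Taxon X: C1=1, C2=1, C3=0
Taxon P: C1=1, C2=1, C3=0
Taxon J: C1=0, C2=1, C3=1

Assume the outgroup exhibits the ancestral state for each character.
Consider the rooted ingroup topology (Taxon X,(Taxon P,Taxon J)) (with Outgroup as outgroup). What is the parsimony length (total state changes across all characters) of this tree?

Map each character onto (Taxon X,(Taxon P,Taxon J)) (rooted by Outgroup) and count the minimum state changes it requires (Fitch parsimony):
C1: 2; C2: 1; C3: 1.
Total tree length = 4.

4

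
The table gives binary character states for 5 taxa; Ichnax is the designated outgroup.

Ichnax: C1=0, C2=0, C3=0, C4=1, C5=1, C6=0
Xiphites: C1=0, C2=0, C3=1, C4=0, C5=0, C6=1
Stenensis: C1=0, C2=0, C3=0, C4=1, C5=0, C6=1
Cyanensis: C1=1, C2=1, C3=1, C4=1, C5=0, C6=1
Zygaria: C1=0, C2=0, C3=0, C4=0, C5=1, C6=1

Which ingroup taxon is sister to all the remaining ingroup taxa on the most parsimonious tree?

Zygaria

Character polarity is set by the outgroup: the derived state is whichever differs from the outgroup's state, so for C4, C5 the derived state is '0', and for the remaining characters it is '1'.
C1: derived state '1' in Cyanensis only — an autapomorphy, so it tells us nothing about relationships among taxa.
C2 (derived state '1') is unique to Cyanensis (autapomorphy; uninformative for grouping).
Only Cyanensis and Xiphites show the derived state '1' for C3, supporting them as a clade.
C4 groups Xiphites and Zygaria, which is incompatible with the clades supported by the remaining characters; treating it as convergent (homoplasy) costs fewer steps than any alternative tree.
Only Cyanensis, Stenensis, and Xiphites show the derived state '0' for C5, supporting them as a clade.
All ingroup taxa share the derived state '1' for C6; it defines the ingroup but does not resolve relationships within it.
Most parsimonious ingroup topology: (((Xiphites,Cyanensis),Stenensis),Zygaria).
Zygaria is sister to the clade containing all other ingroup taxa, so it is the earliest-diverging (most basal) ingroup lineage.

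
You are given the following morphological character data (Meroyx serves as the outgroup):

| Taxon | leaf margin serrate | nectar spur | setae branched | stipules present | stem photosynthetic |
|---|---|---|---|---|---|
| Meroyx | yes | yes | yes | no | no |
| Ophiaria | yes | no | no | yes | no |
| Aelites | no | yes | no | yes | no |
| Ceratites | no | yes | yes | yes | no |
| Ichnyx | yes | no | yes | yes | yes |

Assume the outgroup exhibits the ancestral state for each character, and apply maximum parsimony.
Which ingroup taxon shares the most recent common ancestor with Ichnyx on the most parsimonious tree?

Ophiaria

Character polarity is set by the outgroup: the derived state is whichever differs from the outgroup's state, so for leaf margin serrate, nectar spur, setae branched the derived state is 'no', and for the remaining characters it is 'yes'.
leaf margin serrate (derived state 'no') is shared by Aelites and Ceratites — a synapomorphy uniting that clade.
Only Ichnyx and Ophiaria show the derived state 'no' for nectar spur, supporting them as a clade.
setae branched (state 'no') occurs in Aelites and Ophiaria but conflicts with the nesting implied by the other characters — most parsimoniously interpreted as homoplasy.
All ingroup taxa share the derived state 'yes' for stipules present; it defines the ingroup but does not resolve relationships within it.
stem photosynthetic: derived state 'yes' in Ichnyx only — an autapomorphy, so it tells us nothing about relationships among taxa.
Most parsimonious ingroup topology: ((Ophiaria,Ichnyx),(Aelites,Ceratites)).
Ichnyx and Ophiaria form a cherry on this tree, so they are sister taxa.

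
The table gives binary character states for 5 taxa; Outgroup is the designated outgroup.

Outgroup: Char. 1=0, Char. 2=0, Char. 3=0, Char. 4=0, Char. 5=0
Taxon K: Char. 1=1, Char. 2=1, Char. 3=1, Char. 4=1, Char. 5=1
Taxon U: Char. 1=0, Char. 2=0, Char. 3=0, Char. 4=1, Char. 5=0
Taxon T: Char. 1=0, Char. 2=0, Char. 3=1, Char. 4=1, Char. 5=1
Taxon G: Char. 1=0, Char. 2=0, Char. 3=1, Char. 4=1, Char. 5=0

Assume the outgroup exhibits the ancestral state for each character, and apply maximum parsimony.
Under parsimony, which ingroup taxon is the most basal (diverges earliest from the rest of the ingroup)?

Taxon U

The outgroup has state '0' for every character, so '1' is the derived state throughout.
Char. 1: derived state '1' in Taxon K only — an autapomorphy, so it tells us nothing about relationships among taxa.
Char. 2: derived state '1' in Taxon K only — an autapomorphy, so it tells us nothing about relationships among taxa.
Only Taxon G, Taxon K, and Taxon T show the derived state '1' for Char. 3, supporting them as a clade.
Char. 4 (derived state '1') is shared by all ingroup taxa — unites the whole ingroup.
Char. 5 (derived state '1') is shared by Taxon K and Taxon T — a synapomorphy uniting that clade.
Most parsimonious ingroup topology: (((Taxon K,Taxon T),Taxon G),Taxon U).
Taxon U is sister to the clade containing all other ingroup taxa, so it is the earliest-diverging (most basal) ingroup lineage.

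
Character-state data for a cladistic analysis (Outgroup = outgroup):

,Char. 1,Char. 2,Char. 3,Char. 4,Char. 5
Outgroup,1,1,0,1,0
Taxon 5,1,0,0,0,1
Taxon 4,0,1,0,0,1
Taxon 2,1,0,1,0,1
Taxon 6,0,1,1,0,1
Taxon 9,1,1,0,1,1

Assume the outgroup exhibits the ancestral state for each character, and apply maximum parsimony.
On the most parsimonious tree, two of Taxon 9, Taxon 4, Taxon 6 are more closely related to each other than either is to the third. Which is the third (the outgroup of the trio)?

Taxon 9

Character polarity is set by the outgroup: the derived state is whichever differs from the outgroup's state, so for Char. 1, Char. 2, Char. 4 the derived state is '0', and for the remaining characters it is '1'.
Char. 1: derived state '0' in Taxon 4 and Taxon 6 only — synapomorphy for {Taxon 4, Taxon 6}.
Only Taxon 2 and Taxon 5 show the derived state '0' for Char. 2, supporting them as a clade.
Char. 3 (state '1') occurs in Taxon 2 and Taxon 6 but conflicts with the nesting implied by the other characters — most parsimoniously interpreted as homoplasy.
Only Taxon 2, Taxon 4, Taxon 5, and Taxon 6 show the derived state '0' for Char. 4, supporting them as a clade.
Char. 5 (derived state '1') is shared by all ingroup taxa — unites the whole ingroup.
Most parsimonious ingroup topology: (((Taxon 5,Taxon 2),(Taxon 4,Taxon 6)),Taxon 9).
Taxon 4 and Taxon 6 share a more recent common ancestor with each other than either does with Taxon 9, so Taxon 9 is the least closely related of the three.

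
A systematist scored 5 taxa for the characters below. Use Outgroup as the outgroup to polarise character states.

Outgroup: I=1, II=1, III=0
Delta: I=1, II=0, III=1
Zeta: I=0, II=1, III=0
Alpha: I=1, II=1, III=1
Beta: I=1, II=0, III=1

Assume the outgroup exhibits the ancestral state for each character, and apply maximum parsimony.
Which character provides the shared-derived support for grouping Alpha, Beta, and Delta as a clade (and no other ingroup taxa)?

Character polarity is set by the outgroup: the derived state is whichever differs from the outgroup's state, so for I, II the derived state is '0', and for the remaining characters it is '1'.
I: derived state '0' in Zeta only — an autapomorphy, so it tells us nothing about relationships among taxa.
Only Beta and Delta show the derived state '0' for II, supporting them as a clade.
III (derived state '1') is shared by Alpha, Beta, and Delta — a synapomorphy uniting that clade.
Most parsimonious ingroup topology: ((Alpha,(Beta,Delta)),Zeta).
The clade {Alpha, Beta, Delta} is supported by III: its derived state '1' occurs in exactly those taxa and in no other taxon (including the outgroup).

III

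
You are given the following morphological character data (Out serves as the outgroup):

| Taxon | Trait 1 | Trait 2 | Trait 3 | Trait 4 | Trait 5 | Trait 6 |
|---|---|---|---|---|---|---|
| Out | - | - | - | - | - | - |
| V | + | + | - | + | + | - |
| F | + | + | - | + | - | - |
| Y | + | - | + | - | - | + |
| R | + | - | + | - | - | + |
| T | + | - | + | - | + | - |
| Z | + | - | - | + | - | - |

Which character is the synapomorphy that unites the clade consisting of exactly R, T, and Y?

Trait 3

The outgroup has state '-' for every character, so '+' is the derived state throughout.
Trait 1 (derived state '+') is shared by all ingroup taxa — unites the whole ingroup.
Only F and V show the derived state '+' for Trait 2, supporting them as a clade.
Trait 3: derived state '+' in R, T, and Y only — synapomorphy for {R, T, Y}.
Trait 4: derived state '+' in F, V, and Z only — synapomorphy for {F, V, Z}.
Trait 5 (state '+') occurs in T and V but conflicts with the nesting implied by the other characters — most parsimoniously interpreted as homoplasy.
Trait 6: derived state '+' in R and Y only — synapomorphy for {R, Y}.
Most parsimonious ingroup topology: (((V,F),Z),((Y,R),T)).
The clade {R, T, Y} is supported by Trait 3: its derived state '+' occurs in exactly those taxa and in no other taxon (including the outgroup).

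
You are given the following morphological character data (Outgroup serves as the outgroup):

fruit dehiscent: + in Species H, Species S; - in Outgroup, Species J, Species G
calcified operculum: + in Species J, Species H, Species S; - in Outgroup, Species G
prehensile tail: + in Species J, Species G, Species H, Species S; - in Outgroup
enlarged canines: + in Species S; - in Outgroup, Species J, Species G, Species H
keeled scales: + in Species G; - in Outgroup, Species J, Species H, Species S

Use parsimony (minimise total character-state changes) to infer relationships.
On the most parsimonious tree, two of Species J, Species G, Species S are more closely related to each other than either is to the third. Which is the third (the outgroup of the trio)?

Species G

The outgroup has state '-' for every character, so '+' is the derived state throughout.
fruit dehiscent: derived state '+' in Species H and Species S only — synapomorphy for {Species H, Species S}.
calcified operculum: derived state '+' in Species H, Species J, and Species S only — synapomorphy for {Species H, Species J, Species S}.
prehensile tail (derived state '+') is shared by all ingroup taxa — unites the whole ingroup.
enlarged canines: derived state '+' in Species S only — an autapomorphy, so it tells us nothing about relationships among taxa.
keeled scales (derived state '+') is unique to Species G (autapomorphy; uninformative for grouping).
Most parsimonious ingroup topology: ((Species J,(Species H,Species S)),Species G).
Species S and Species J share a more recent common ancestor with each other than either does with Species G, so Species G is the least closely related of the three.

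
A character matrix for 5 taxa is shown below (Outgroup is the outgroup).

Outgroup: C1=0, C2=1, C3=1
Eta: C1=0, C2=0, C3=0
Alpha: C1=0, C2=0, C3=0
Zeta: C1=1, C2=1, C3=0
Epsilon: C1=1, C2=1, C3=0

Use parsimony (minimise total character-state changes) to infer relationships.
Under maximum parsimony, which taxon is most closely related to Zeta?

Epsilon

Character polarity is set by the outgroup: the derived state is whichever differs from the outgroup's state, so for C2, C3 the derived state is '0', and for the remaining characters it is '1'.
Only Epsilon and Zeta show the derived state '1' for C1, supporting them as a clade.
C2: derived state '0' in Alpha and Eta only — synapomorphy for {Alpha, Eta}.
C3 (derived state '0') is shared by all ingroup taxa — unites the whole ingroup.
Most parsimonious ingroup topology: ((Eta,Alpha),(Zeta,Epsilon)).
Zeta and Epsilon form a cherry on this tree, so they are sister taxa.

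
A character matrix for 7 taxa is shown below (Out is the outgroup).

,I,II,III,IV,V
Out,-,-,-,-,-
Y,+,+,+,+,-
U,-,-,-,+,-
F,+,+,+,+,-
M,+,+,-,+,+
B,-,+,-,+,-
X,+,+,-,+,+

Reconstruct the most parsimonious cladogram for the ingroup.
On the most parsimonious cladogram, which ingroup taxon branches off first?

U

The outgroup has state '-' for every character, so '+' is the derived state throughout.
Only F, M, X, and Y show the derived state '+' for I, supporting them as a clade.
II: derived state '+' in B, F, M, X, and Y only — synapomorphy for {B, F, M, X, Y}.
Only F and Y show the derived state '+' for III, supporting them as a clade.
All ingroup taxa share the derived state '+' for IV; it defines the ingroup but does not resolve relationships within it.
V: derived state '+' in M and X only — synapomorphy for {M, X}.
Most parsimonious ingroup topology: ((((Y,F),(M,X)),B),U).
U is sister to the clade containing all other ingroup taxa, so it is the earliest-diverging (most basal) ingroup lineage.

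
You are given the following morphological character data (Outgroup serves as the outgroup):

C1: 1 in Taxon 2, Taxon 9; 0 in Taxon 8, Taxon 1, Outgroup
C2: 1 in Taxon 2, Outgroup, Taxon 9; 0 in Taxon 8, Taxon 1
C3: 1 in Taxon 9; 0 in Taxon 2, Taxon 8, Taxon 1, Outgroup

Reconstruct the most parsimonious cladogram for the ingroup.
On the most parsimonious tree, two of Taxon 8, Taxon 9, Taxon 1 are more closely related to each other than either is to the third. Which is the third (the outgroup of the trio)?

Character polarity is set by the outgroup: the derived state is whichever differs from the outgroup's state, so for C2 the derived state is '0', and for the remaining characters it is '1'.
C1: derived state '1' in Taxon 2 and Taxon 9 only — synapomorphy for {Taxon 2, Taxon 9}.
C2: derived state '0' in Taxon 1 and Taxon 8 only — synapomorphy for {Taxon 1, Taxon 8}.
C3: derived state '1' in Taxon 9 only — an autapomorphy, so it tells us nothing about relationships among taxa.
Most parsimonious ingroup topology: ((Taxon 1,Taxon 8),(Taxon 9,Taxon 2)).
Taxon 1 and Taxon 8 share a more recent common ancestor with each other than either does with Taxon 9, so Taxon 9 is the least closely related of the three.

Taxon 9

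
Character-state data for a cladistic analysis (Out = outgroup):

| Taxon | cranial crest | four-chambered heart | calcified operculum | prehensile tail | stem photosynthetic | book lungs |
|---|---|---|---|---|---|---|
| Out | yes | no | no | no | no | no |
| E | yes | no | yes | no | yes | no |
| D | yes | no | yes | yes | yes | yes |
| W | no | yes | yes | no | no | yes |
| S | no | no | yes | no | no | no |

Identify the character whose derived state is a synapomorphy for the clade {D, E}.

stem photosynthetic

Character polarity is set by the outgroup: the derived state is whichever differs from the outgroup's state, so for cranial crest the derived state is 'no', and for the remaining characters it is 'yes'.
cranial crest: derived state 'no' in S and W only — synapomorphy for {S, W}.
four-chambered heart: derived state 'yes' in W only — an autapomorphy, so it tells us nothing about relationships among taxa.
calcified operculum (derived state 'yes') is shared by all ingroup taxa — unites the whole ingroup.
prehensile tail (derived state 'yes') is unique to D (autapomorphy; uninformative for grouping).
stem photosynthetic (derived state 'yes') is shared by D and E — a synapomorphy uniting that clade.
book lungs groups D and W, which is incompatible with the clades supported by the remaining characters; treating it as convergent (homoplasy) costs fewer steps than any alternative tree.
Most parsimonious ingroup topology: ((E,D),(W,S)).
The clade {D, E} is supported by stem photosynthetic: its derived state 'yes' occurs in exactly those taxa and in no other taxon (including the outgroup).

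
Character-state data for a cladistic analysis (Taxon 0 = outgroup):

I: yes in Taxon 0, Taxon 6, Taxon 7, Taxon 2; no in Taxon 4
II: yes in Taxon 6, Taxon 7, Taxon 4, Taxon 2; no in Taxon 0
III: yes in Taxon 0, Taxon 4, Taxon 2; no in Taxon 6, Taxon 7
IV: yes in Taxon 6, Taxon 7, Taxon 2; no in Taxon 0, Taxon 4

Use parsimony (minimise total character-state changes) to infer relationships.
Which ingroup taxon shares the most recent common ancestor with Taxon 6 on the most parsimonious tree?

Character polarity is set by the outgroup: the derived state is whichever differs from the outgroup's state, so for I, III the derived state is 'no', and for the remaining characters it is 'yes'.
I: derived state 'no' in Taxon 4 only — an autapomorphy, so it tells us nothing about relationships among taxa.
All ingroup taxa share the derived state 'yes' for II; it defines the ingroup but does not resolve relationships within it.
III (derived state 'no') is shared by Taxon 6 and Taxon 7 — a synapomorphy uniting that clade.
IV: derived state 'yes' in Taxon 2, Taxon 6, and Taxon 7 only — synapomorphy for {Taxon 2, Taxon 6, Taxon 7}.
Most parsimonious ingroup topology: (((Taxon 6,Taxon 7),Taxon 2),Taxon 4).
Taxon 6 and Taxon 7 form a cherry on this tree, so they are sister taxa.

Taxon 7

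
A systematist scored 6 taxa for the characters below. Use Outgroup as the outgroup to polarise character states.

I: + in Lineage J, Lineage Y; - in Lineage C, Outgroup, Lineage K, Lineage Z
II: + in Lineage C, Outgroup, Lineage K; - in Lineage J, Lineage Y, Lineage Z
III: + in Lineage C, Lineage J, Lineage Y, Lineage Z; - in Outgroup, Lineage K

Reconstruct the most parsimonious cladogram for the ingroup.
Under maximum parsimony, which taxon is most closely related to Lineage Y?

Character polarity is set by the outgroup: the derived state is whichever differs from the outgroup's state, so for II the derived state is '-', and for the remaining characters it is '+'.
Only Lineage J and Lineage Y show the derived state '+' for I, supporting them as a clade.
II (derived state '-') is shared by Lineage J, Lineage Y, and Lineage Z — a synapomorphy uniting that clade.
III (derived state '+') is shared by Lineage C, Lineage J, Lineage Y, and Lineage Z — a synapomorphy uniting that clade.
Most parsimonious ingroup topology: (Lineage K,(((Lineage Y,Lineage J),Lineage Z),Lineage C)).
Lineage Y and Lineage J form a cherry on this tree, so they are sister taxa.

Lineage J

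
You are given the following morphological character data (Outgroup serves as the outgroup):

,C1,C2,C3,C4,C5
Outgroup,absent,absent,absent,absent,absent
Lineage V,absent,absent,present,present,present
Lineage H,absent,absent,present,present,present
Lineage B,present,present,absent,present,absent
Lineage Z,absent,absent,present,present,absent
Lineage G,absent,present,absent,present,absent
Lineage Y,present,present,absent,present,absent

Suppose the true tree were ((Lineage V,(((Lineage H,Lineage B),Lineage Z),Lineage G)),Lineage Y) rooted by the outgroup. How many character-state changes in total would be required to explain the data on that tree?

11

Map each character onto ((Lineage V,(((Lineage H,Lineage B),Lineage Z),Lineage G)),Lineage Y) (rooted by Outgroup) and count the minimum state changes it requires (Fitch parsimony):
C1: 2; C2: 3; C3: 3; C4: 1; C5: 2.
Total tree length = 11.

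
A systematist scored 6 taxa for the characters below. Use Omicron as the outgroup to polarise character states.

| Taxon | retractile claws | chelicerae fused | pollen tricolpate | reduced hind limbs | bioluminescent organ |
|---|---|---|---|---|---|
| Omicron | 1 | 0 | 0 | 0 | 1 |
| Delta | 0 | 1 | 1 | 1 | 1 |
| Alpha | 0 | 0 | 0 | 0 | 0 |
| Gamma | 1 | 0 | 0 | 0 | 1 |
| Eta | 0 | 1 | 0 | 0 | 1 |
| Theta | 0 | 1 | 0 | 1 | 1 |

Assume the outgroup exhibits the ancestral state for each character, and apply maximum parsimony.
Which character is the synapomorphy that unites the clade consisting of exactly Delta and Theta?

Character polarity is set by the outgroup: the derived state is whichever differs from the outgroup's state, so for retractile claws, bioluminescent organ the derived state is '0', and for the remaining characters it is '1'.
Only Alpha, Delta, Eta, and Theta show the derived state '0' for retractile claws, supporting them as a clade.
chelicerae fused: derived state '1' in Delta, Eta, and Theta only — synapomorphy for {Delta, Eta, Theta}.
pollen tricolpate (derived state '1') is unique to Delta (autapomorphy; uninformative for grouping).
Only Delta and Theta show the derived state '1' for reduced hind limbs, supporting them as a clade.
bioluminescent organ (derived state '0') is unique to Alpha (autapomorphy; uninformative for grouping).
Most parsimonious ingroup topology: ((((Delta,Theta),Eta),Alpha),Gamma).
The clade {Delta, Theta} is supported by reduced hind limbs: its derived state '1' occurs in exactly those taxa and in no other taxon (including the outgroup).

reduced hind limbs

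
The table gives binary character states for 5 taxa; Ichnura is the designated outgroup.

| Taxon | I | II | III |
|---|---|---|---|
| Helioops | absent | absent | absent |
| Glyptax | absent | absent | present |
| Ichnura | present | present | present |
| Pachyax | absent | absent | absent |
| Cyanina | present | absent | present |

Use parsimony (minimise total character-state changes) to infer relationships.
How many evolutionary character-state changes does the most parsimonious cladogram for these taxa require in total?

The outgroup has state 'present' for every character, so 'absent' is the derived state throughout.
Only Glyptax, Helioops, and Pachyax show the derived state 'absent' for I, supporting them as a clade.
II (derived state 'absent') is shared by all ingroup taxa — unites the whole ingroup.
III (derived state 'absent') is shared by Helioops and Pachyax — a synapomorphy uniting that clade.
Most parsimonious ingroup topology: (((Pachyax,Helioops),Glyptax),Cyanina).
Changes per character on this tree: I: 1; II: 1; III: 1.
Total = 3.

3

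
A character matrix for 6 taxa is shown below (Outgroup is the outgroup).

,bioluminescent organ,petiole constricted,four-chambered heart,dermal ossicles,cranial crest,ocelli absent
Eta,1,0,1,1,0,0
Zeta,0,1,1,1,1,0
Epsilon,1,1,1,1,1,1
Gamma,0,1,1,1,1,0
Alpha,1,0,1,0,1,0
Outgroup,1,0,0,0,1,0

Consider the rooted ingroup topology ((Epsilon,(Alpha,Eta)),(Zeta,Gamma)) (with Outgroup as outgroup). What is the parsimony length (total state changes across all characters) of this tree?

Map each character onto ((Epsilon,(Alpha,Eta)),(Zeta,Gamma)) (rooted by Outgroup) and count the minimum state changes it requires (Fitch parsimony):
bioluminescent organ: 1; petiole constricted: 2; four-chambered heart: 1; dermal ossicles: 2; cranial crest: 1; ocelli absent: 1.
Total tree length = 8.

8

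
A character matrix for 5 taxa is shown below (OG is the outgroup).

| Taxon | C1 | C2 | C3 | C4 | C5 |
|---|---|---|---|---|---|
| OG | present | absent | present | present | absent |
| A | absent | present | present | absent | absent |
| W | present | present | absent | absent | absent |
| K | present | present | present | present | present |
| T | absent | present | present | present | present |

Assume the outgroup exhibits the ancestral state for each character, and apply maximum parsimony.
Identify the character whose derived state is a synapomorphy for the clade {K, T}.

Character polarity is set by the outgroup: the derived state is whichever differs from the outgroup's state, so for C1, C3, C4 the derived state is 'absent', and for the remaining characters it is 'present'.
C1 (state 'absent') occurs in A and T but conflicts with the nesting implied by the other characters — most parsimoniously interpreted as homoplasy.
All ingroup taxa share the derived state 'present' for C2; it defines the ingroup but does not resolve relationships within it.
C3 (derived state 'absent') is unique to W (autapomorphy; uninformative for grouping).
Only A and W show the derived state 'absent' for C4, supporting them as a clade.
C5 (derived state 'present') is shared by K and T — a synapomorphy uniting that clade.
Most parsimonious ingroup topology: ((A,W),(K,T)).
The clade {K, T} is supported by C5: its derived state 'present' occurs in exactly those taxa and in no other taxon (including the outgroup).

C5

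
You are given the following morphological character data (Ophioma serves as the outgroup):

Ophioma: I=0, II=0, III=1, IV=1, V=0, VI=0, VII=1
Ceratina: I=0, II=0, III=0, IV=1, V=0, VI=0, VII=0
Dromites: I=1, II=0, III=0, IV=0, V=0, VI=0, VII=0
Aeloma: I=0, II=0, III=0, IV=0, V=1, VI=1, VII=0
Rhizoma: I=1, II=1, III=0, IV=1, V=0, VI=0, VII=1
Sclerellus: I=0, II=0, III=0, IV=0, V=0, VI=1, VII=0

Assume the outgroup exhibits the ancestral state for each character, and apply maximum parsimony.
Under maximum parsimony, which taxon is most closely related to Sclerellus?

Character polarity is set by the outgroup: the derived state is whichever differs from the outgroup's state, so for III, IV, VII the derived state is '0', and for the remaining characters it is '1'.
I groups Dromites and Rhizoma, which is incompatible with the clades supported by the remaining characters; treating it as convergent (homoplasy) costs fewer steps than any alternative tree.
II: derived state '1' in Rhizoma only — an autapomorphy, so it tells us nothing about relationships among taxa.
All ingroup taxa share the derived state '0' for III; it defines the ingroup but does not resolve relationships within it.
Only Aeloma, Dromites, and Sclerellus show the derived state '0' for IV, supporting them as a clade.
V: derived state '1' in Aeloma only — an autapomorphy, so it tells us nothing about relationships among taxa.
VI: derived state '1' in Aeloma and Sclerellus only — synapomorphy for {Aeloma, Sclerellus}.
VII (derived state '0') is shared by Aeloma, Ceratina, Dromites, and Sclerellus — a synapomorphy uniting that clade.
Most parsimonious ingroup topology: ((Ceratina,(Dromites,(Aeloma,Sclerellus))),Rhizoma).
Sclerellus and Aeloma form a cherry on this tree, so they are sister taxa.

Aeloma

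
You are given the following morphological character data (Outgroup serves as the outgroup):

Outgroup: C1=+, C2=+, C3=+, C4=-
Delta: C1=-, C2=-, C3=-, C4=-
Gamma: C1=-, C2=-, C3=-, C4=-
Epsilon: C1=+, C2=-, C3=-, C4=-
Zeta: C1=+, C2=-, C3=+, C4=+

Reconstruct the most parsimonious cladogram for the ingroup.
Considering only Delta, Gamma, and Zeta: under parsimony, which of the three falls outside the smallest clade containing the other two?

Zeta

Character polarity is set by the outgroup: the derived state is whichever differs from the outgroup's state, so for C1, C2, C3 the derived state is '-', and for the remaining characters it is '+'.
C1 (derived state '-') is shared by Delta and Gamma — a synapomorphy uniting that clade.
All ingroup taxa share the derived state '-' for C2; it defines the ingroup but does not resolve relationships within it.
Only Delta, Epsilon, and Gamma show the derived state '-' for C3, supporting them as a clade.
C4 (derived state '+') is unique to Zeta (autapomorphy; uninformative for grouping).
Most parsimonious ingroup topology: (((Delta,Gamma),Epsilon),Zeta).
Gamma and Delta share a more recent common ancestor with each other than either does with Zeta, so Zeta is the least closely related of the three.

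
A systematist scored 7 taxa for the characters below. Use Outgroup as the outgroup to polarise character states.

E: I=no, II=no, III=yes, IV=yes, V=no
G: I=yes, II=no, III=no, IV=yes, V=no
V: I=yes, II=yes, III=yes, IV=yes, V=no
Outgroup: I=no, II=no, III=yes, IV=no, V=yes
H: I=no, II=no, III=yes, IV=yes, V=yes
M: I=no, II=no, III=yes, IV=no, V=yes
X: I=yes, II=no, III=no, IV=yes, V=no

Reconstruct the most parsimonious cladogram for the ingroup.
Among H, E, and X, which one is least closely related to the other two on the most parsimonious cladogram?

H

Character polarity is set by the outgroup: the derived state is whichever differs from the outgroup's state, so for III, V the derived state is 'no', and for the remaining characters it is 'yes'.
Only G, V, and X show the derived state 'yes' for I, supporting them as a clade.
II (derived state 'yes') is unique to V (autapomorphy; uninformative for grouping).
III: derived state 'no' in G and X only — synapomorphy for {G, X}.
IV (derived state 'yes') is shared by E, G, H, V, and X — a synapomorphy uniting that clade.
Only E, G, V, and X show the derived state 'no' for V, supporting them as a clade.
Most parsimonious ingroup topology: (((((G,X),V),E),H),M).
E and X share a more recent common ancestor with each other than either does with H, so H is the least closely related of the three.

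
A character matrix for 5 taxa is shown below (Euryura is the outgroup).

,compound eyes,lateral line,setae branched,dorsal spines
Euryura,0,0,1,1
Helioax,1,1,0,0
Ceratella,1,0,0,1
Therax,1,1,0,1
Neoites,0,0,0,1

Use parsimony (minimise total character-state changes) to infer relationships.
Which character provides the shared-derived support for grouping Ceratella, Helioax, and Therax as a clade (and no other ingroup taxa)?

Character polarity is set by the outgroup: the derived state is whichever differs from the outgroup's state, so for setae branched, dorsal spines the derived state is '0', and for the remaining characters it is '1'.
Only Ceratella, Helioax, and Therax show the derived state '1' for compound eyes, supporting them as a clade.
lateral line (derived state '1') is shared by Helioax and Therax — a synapomorphy uniting that clade.
All ingroup taxa share the derived state '0' for setae branched; it defines the ingroup but does not resolve relationships within it.
dorsal spines: derived state '0' in Helioax only — an autapomorphy, so it tells us nothing about relationships among taxa.
Most parsimonious ingroup topology: (((Helioax,Therax),Ceratella),Neoites).
The clade {Ceratella, Helioax, Therax} is supported by compound eyes: its derived state '1' occurs in exactly those taxa and in no other taxon (including the outgroup).

compound eyes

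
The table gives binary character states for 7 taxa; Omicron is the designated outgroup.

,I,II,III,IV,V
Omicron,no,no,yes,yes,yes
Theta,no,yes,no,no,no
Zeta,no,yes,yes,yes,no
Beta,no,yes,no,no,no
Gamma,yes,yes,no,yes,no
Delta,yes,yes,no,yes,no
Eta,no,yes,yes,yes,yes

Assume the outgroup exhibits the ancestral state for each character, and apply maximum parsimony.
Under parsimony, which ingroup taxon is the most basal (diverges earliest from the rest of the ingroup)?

Eta

Character polarity is set by the outgroup: the derived state is whichever differs from the outgroup's state, so for III, IV, V the derived state is 'no', and for the remaining characters it is 'yes'.
I (derived state 'yes') is shared by Delta and Gamma — a synapomorphy uniting that clade.
II (derived state 'yes') is shared by all ingroup taxa — unites the whole ingroup.
III (derived state 'no') is shared by Beta, Delta, Gamma, and Theta — a synapomorphy uniting that clade.
IV: derived state 'no' in Beta and Theta only — synapomorphy for {Beta, Theta}.
Only Beta, Delta, Gamma, Theta, and Zeta show the derived state 'no' for V, supporting them as a clade.
Most parsimonious ingroup topology: ((((Theta,Beta),(Gamma,Delta)),Zeta),Eta).
Eta is sister to the clade containing all other ingroup taxa, so it is the earliest-diverging (most basal) ingroup lineage.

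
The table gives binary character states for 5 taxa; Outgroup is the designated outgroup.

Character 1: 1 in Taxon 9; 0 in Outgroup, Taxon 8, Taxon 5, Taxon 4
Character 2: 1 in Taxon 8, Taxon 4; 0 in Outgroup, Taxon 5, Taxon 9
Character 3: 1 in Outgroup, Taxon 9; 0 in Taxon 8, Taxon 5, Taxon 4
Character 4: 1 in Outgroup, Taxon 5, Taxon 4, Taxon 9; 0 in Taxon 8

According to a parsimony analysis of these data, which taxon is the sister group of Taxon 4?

Taxon 8

Character polarity is set by the outgroup: the derived state is whichever differs from the outgroup's state, so for Character 3, Character 4 the derived state is '0', and for the remaining characters it is '1'.
Character 1: derived state '1' in Taxon 9 only — an autapomorphy, so it tells us nothing about relationships among taxa.
Character 2 (derived state '1') is shared by Taxon 4 and Taxon 8 — a synapomorphy uniting that clade.
Only Taxon 4, Taxon 5, and Taxon 8 show the derived state '0' for Character 3, supporting them as a clade.
Character 4 (derived state '0') is unique to Taxon 8 (autapomorphy; uninformative for grouping).
Most parsimonious ingroup topology: (((Taxon 8,Taxon 4),Taxon 5),Taxon 9).
Taxon 4 and Taxon 8 form a cherry on this tree, so they are sister taxa.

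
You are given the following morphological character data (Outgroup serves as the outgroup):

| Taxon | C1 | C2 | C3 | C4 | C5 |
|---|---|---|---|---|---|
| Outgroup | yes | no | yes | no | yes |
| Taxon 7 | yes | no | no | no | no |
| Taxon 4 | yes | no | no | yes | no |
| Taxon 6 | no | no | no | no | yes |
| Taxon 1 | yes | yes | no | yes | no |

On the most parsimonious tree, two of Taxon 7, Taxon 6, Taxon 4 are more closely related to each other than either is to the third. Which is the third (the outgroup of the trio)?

Character polarity is set by the outgroup: the derived state is whichever differs from the outgroup's state, so for C1, C3, C5 the derived state is 'no', and for the remaining characters it is 'yes'.
C1: derived state 'no' in Taxon 6 only — an autapomorphy, so it tells us nothing about relationships among taxa.
C2 (derived state 'yes') is unique to Taxon 1 (autapomorphy; uninformative for grouping).
All ingroup taxa share the derived state 'no' for C3; it defines the ingroup but does not resolve relationships within it.
C4: derived state 'yes' in Taxon 1 and Taxon 4 only — synapomorphy for {Taxon 1, Taxon 4}.
C5 (derived state 'no') is shared by Taxon 1, Taxon 4, and Taxon 7 — a synapomorphy uniting that clade.
Most parsimonious ingroup topology: ((Taxon 7,(Taxon 4,Taxon 1)),Taxon 6).
Taxon 4 and Taxon 7 share a more recent common ancestor with each other than either does with Taxon 6, so Taxon 6 is the least closely related of the three.

Taxon 6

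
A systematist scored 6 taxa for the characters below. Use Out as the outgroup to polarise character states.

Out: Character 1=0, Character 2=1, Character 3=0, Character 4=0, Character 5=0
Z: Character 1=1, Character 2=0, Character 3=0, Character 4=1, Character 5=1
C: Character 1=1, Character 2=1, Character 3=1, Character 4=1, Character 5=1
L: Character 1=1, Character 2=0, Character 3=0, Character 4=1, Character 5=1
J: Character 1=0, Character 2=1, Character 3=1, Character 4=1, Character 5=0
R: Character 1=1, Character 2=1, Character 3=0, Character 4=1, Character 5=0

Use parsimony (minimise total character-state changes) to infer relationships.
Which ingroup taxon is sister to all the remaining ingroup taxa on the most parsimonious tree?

Character polarity is set by the outgroup: the derived state is whichever differs from the outgroup's state, so for Character 2 the derived state is '0', and for the remaining characters it is '1'.
Character 1: derived state '1' in C, L, R, and Z only — synapomorphy for {C, L, R, Z}.
Only L and Z show the derived state '0' for Character 2, supporting them as a clade.
Character 3 (state '1') occurs in C and J but conflicts with the nesting implied by the other characters — most parsimoniously interpreted as homoplasy.
All ingroup taxa share the derived state '1' for Character 4; it defines the ingroup but does not resolve relationships within it.
Only C, L, and Z show the derived state '1' for Character 5, supporting them as a clade.
Most parsimonious ingroup topology: ((((Z,L),C),R),J).
J is sister to the clade containing all other ingroup taxa, so it is the earliest-diverging (most basal) ingroup lineage.

J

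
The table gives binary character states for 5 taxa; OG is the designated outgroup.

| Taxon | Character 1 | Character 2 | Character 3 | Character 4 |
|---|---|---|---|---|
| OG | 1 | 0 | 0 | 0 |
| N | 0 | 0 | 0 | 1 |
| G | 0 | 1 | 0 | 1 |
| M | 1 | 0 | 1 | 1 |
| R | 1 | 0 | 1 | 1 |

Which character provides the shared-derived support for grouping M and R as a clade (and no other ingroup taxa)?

Character 3

Character polarity is set by the outgroup: the derived state is whichever differs from the outgroup's state, so for Character 1 the derived state is '0', and for the remaining characters it is '1'.
Character 1: derived state '0' in G and N only — synapomorphy for {G, N}.
Character 2: derived state '1' in G only — an autapomorphy, so it tells us nothing about relationships among taxa.
Only M and R show the derived state '1' for Character 3, supporting them as a clade.
Character 4 (derived state '1') is shared by all ingroup taxa — unites the whole ingroup.
Most parsimonious ingroup topology: ((N,G),(M,R)).
The clade {M, R} is supported by Character 3: its derived state '1' occurs in exactly those taxa and in no other taxon (including the outgroup).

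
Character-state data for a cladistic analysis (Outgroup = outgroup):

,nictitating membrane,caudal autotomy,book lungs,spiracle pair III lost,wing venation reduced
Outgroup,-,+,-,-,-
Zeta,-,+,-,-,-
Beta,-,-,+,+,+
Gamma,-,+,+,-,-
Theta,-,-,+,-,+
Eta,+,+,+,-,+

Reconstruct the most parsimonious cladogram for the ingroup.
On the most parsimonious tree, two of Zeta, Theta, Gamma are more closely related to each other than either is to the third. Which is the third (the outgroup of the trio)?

Zeta

Character polarity is set by the outgroup: the derived state is whichever differs from the outgroup's state, so for caudal autotomy the derived state is '-', and for the remaining characters it is '+'.
nictitating membrane: derived state '+' in Eta only — an autapomorphy, so it tells us nothing about relationships among taxa.
Only Beta and Theta show the derived state '-' for caudal autotomy, supporting them as a clade.
book lungs (derived state '+') is shared by Beta, Eta, Gamma, and Theta — a synapomorphy uniting that clade.
spiracle pair III lost (derived state '+') is unique to Beta (autapomorphy; uninformative for grouping).
Only Beta, Eta, and Theta show the derived state '+' for wing venation reduced, supporting them as a clade.
Most parsimonious ingroup topology: (Zeta,(((Beta,Theta),Eta),Gamma)).
Gamma and Theta share a more recent common ancestor with each other than either does with Zeta, so Zeta is the least closely related of the three.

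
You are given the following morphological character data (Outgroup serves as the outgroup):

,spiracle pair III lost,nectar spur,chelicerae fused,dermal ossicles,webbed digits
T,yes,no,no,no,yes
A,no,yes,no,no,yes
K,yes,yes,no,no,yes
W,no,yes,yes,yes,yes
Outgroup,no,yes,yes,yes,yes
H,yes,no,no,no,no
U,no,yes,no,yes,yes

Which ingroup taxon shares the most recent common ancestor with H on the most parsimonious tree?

Character polarity is set by the outgroup: the derived state is whichever differs from the outgroup's state, so for nectar spur, chelicerae fused, dermal ossicles, webbed digits the derived state is 'no', and for the remaining characters it is 'yes'.
Only H, K, and T show the derived state 'yes' for spiracle pair III lost, supporting them as a clade.
nectar spur (derived state 'no') is shared by H and T — a synapomorphy uniting that clade.
Only A, H, K, T, and U show the derived state 'no' for chelicerae fused, supporting them as a clade.
Only A, H, K, and T show the derived state 'no' for dermal ossicles, supporting them as a clade.
webbed digits (derived state 'no') is unique to H (autapomorphy; uninformative for grouping).
Most parsimonious ingroup topology: ((((K,(H,T)),A),U),W).
H and T form a cherry on this tree, so they are sister taxa.

T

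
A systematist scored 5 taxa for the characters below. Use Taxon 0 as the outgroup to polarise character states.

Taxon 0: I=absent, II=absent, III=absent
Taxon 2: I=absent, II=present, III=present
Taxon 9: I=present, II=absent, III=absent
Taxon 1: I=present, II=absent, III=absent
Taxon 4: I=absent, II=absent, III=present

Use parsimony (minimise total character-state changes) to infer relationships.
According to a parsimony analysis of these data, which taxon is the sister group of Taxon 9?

Taxon 1

The outgroup has state 'absent' for every character, so 'present' is the derived state throughout.
Only Taxon 1 and Taxon 9 show the derived state 'present' for I, supporting them as a clade.
II (derived state 'present') is unique to Taxon 2 (autapomorphy; uninformative for grouping).
Only Taxon 2 and Taxon 4 show the derived state 'present' for III, supporting them as a clade.
Most parsimonious ingroup topology: ((Taxon 2,Taxon 4),(Taxon 9,Taxon 1)).
Taxon 9 and Taxon 1 form a cherry on this tree, so they are sister taxa.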